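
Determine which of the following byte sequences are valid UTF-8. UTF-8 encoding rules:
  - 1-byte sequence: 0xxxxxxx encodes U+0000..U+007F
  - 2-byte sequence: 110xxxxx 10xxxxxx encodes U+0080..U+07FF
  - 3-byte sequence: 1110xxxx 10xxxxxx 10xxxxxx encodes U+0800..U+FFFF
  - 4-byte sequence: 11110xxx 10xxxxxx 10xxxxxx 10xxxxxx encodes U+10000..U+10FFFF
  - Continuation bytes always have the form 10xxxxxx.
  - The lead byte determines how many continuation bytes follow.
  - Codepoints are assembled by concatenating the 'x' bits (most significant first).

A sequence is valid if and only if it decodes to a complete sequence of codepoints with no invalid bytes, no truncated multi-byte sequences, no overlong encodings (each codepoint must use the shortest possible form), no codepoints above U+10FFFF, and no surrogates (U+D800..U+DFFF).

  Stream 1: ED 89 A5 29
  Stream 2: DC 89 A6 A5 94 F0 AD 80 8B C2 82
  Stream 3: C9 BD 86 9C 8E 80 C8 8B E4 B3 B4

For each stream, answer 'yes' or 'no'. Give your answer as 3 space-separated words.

Answer: yes no no

Derivation:
Stream 1: decodes cleanly. VALID
Stream 2: error at byte offset 2. INVALID
Stream 3: error at byte offset 2. INVALID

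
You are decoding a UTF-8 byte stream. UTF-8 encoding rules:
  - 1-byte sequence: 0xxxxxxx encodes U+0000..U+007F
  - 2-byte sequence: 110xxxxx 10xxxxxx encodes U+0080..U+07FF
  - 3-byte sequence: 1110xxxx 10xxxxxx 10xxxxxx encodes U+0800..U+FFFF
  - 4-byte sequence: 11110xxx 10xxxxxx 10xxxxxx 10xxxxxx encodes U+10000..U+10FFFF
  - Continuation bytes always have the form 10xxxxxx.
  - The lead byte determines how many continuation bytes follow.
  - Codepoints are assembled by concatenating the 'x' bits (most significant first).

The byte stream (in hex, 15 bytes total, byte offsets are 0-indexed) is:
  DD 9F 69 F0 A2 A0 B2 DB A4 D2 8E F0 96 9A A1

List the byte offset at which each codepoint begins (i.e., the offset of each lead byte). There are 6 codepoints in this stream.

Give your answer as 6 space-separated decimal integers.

Answer: 0 2 3 7 9 11

Derivation:
Byte[0]=DD: 2-byte lead, need 1 cont bytes. acc=0x1D
Byte[1]=9F: continuation. acc=(acc<<6)|0x1F=0x75F
Completed: cp=U+075F (starts at byte 0)
Byte[2]=69: 1-byte ASCII. cp=U+0069
Byte[3]=F0: 4-byte lead, need 3 cont bytes. acc=0x0
Byte[4]=A2: continuation. acc=(acc<<6)|0x22=0x22
Byte[5]=A0: continuation. acc=(acc<<6)|0x20=0x8A0
Byte[6]=B2: continuation. acc=(acc<<6)|0x32=0x22832
Completed: cp=U+22832 (starts at byte 3)
Byte[7]=DB: 2-byte lead, need 1 cont bytes. acc=0x1B
Byte[8]=A4: continuation. acc=(acc<<6)|0x24=0x6E4
Completed: cp=U+06E4 (starts at byte 7)
Byte[9]=D2: 2-byte lead, need 1 cont bytes. acc=0x12
Byte[10]=8E: continuation. acc=(acc<<6)|0x0E=0x48E
Completed: cp=U+048E (starts at byte 9)
Byte[11]=F0: 4-byte lead, need 3 cont bytes. acc=0x0
Byte[12]=96: continuation. acc=(acc<<6)|0x16=0x16
Byte[13]=9A: continuation. acc=(acc<<6)|0x1A=0x59A
Byte[14]=A1: continuation. acc=(acc<<6)|0x21=0x166A1
Completed: cp=U+166A1 (starts at byte 11)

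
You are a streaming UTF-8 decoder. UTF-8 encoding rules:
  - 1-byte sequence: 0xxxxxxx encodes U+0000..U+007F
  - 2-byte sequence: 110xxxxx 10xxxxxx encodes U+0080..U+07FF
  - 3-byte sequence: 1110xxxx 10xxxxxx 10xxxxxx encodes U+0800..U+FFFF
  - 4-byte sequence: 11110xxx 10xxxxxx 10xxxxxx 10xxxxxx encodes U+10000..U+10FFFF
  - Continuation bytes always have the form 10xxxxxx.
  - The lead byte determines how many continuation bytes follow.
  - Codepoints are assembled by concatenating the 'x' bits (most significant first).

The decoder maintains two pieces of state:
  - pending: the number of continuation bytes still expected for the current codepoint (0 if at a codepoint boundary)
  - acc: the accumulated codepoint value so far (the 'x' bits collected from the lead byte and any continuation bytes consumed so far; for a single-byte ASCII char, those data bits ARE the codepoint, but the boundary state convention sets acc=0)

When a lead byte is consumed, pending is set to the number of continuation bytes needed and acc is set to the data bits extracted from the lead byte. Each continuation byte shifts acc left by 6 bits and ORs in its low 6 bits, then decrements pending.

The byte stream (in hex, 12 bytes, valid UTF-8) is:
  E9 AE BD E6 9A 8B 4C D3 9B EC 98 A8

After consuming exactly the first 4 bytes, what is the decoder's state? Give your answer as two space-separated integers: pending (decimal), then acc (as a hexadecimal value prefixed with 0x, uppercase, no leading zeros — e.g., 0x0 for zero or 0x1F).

Byte[0]=E9: 3-byte lead. pending=2, acc=0x9
Byte[1]=AE: continuation. acc=(acc<<6)|0x2E=0x26E, pending=1
Byte[2]=BD: continuation. acc=(acc<<6)|0x3D=0x9BBD, pending=0
Byte[3]=E6: 3-byte lead. pending=2, acc=0x6

Answer: 2 0x6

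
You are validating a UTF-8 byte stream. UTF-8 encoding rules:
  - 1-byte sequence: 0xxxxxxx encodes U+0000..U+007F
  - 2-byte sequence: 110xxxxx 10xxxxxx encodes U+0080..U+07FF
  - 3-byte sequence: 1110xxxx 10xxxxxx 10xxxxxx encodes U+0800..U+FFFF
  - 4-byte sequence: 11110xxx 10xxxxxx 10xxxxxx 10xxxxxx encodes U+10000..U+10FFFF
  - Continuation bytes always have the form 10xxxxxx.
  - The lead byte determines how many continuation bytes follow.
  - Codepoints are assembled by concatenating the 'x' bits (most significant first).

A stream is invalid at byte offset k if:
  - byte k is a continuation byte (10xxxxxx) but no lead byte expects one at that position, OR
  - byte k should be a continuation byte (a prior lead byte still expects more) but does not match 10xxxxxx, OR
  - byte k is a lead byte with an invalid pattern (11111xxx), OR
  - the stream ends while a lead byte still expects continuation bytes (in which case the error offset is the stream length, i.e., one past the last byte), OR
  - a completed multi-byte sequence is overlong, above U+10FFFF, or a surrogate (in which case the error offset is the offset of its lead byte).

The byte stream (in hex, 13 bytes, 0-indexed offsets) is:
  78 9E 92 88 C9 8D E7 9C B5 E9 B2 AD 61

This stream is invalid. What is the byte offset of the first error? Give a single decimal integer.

Byte[0]=78: 1-byte ASCII. cp=U+0078
Byte[1]=9E: INVALID lead byte (not 0xxx/110x/1110/11110)

Answer: 1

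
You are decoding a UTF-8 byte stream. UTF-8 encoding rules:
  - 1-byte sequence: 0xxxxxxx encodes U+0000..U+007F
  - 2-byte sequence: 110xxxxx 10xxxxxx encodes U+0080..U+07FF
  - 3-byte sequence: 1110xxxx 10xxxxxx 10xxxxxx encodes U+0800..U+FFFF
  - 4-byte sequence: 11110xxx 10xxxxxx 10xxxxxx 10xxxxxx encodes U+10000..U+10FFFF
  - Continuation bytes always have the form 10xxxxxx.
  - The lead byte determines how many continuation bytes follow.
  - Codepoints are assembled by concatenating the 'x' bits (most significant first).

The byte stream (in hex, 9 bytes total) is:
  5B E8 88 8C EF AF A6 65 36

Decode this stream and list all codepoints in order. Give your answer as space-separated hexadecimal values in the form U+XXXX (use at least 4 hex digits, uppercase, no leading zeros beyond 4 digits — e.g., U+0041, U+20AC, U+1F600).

Answer: U+005B U+820C U+FBE6 U+0065 U+0036

Derivation:
Byte[0]=5B: 1-byte ASCII. cp=U+005B
Byte[1]=E8: 3-byte lead, need 2 cont bytes. acc=0x8
Byte[2]=88: continuation. acc=(acc<<6)|0x08=0x208
Byte[3]=8C: continuation. acc=(acc<<6)|0x0C=0x820C
Completed: cp=U+820C (starts at byte 1)
Byte[4]=EF: 3-byte lead, need 2 cont bytes. acc=0xF
Byte[5]=AF: continuation. acc=(acc<<6)|0x2F=0x3EF
Byte[6]=A6: continuation. acc=(acc<<6)|0x26=0xFBE6
Completed: cp=U+FBE6 (starts at byte 4)
Byte[7]=65: 1-byte ASCII. cp=U+0065
Byte[8]=36: 1-byte ASCII. cp=U+0036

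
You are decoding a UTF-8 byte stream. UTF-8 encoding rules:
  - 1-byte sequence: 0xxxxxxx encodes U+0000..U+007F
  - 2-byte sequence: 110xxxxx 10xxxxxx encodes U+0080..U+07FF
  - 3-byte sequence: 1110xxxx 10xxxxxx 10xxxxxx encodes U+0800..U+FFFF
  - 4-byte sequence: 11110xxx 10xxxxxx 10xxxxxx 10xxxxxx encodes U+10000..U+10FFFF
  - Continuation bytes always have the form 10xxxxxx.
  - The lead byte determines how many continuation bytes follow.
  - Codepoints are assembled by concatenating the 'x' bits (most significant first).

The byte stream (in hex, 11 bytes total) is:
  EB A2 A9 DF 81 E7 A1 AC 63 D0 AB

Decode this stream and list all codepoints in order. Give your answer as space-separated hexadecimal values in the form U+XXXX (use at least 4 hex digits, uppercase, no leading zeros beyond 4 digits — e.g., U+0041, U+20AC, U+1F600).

Byte[0]=EB: 3-byte lead, need 2 cont bytes. acc=0xB
Byte[1]=A2: continuation. acc=(acc<<6)|0x22=0x2E2
Byte[2]=A9: continuation. acc=(acc<<6)|0x29=0xB8A9
Completed: cp=U+B8A9 (starts at byte 0)
Byte[3]=DF: 2-byte lead, need 1 cont bytes. acc=0x1F
Byte[4]=81: continuation. acc=(acc<<6)|0x01=0x7C1
Completed: cp=U+07C1 (starts at byte 3)
Byte[5]=E7: 3-byte lead, need 2 cont bytes. acc=0x7
Byte[6]=A1: continuation. acc=(acc<<6)|0x21=0x1E1
Byte[7]=AC: continuation. acc=(acc<<6)|0x2C=0x786C
Completed: cp=U+786C (starts at byte 5)
Byte[8]=63: 1-byte ASCII. cp=U+0063
Byte[9]=D0: 2-byte lead, need 1 cont bytes. acc=0x10
Byte[10]=AB: continuation. acc=(acc<<6)|0x2B=0x42B
Completed: cp=U+042B (starts at byte 9)

Answer: U+B8A9 U+07C1 U+786C U+0063 U+042B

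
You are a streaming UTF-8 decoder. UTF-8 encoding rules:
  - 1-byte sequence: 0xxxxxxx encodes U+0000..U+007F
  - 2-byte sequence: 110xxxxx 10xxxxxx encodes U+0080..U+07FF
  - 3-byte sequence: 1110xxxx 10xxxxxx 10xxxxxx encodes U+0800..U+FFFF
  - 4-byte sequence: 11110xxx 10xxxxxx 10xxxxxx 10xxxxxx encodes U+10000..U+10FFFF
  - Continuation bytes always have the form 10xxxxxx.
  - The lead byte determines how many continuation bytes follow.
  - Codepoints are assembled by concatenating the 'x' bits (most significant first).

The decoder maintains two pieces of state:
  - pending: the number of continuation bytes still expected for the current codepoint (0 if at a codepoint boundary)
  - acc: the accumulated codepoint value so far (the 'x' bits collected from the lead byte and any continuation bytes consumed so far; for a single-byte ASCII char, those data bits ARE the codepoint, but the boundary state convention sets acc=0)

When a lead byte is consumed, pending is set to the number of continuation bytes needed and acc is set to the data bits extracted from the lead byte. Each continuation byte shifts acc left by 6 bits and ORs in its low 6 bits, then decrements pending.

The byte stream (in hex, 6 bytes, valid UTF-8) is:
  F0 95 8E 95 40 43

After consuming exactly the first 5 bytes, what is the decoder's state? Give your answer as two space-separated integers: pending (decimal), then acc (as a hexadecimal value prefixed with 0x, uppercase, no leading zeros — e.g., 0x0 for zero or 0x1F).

Byte[0]=F0: 4-byte lead. pending=3, acc=0x0
Byte[1]=95: continuation. acc=(acc<<6)|0x15=0x15, pending=2
Byte[2]=8E: continuation. acc=(acc<<6)|0x0E=0x54E, pending=1
Byte[3]=95: continuation. acc=(acc<<6)|0x15=0x15395, pending=0
Byte[4]=40: 1-byte. pending=0, acc=0x0

Answer: 0 0x0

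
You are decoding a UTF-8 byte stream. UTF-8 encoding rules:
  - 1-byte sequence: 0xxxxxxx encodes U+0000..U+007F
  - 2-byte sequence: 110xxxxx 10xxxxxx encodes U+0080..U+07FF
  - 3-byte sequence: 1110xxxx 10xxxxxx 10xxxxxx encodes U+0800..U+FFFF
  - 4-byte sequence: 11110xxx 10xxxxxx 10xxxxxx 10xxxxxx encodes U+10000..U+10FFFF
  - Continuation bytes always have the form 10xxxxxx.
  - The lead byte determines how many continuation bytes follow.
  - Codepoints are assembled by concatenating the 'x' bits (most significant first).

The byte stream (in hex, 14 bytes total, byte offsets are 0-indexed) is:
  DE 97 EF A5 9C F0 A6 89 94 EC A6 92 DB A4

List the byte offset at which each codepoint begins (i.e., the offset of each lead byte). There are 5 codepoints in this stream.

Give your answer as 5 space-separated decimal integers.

Answer: 0 2 5 9 12

Derivation:
Byte[0]=DE: 2-byte lead, need 1 cont bytes. acc=0x1E
Byte[1]=97: continuation. acc=(acc<<6)|0x17=0x797
Completed: cp=U+0797 (starts at byte 0)
Byte[2]=EF: 3-byte lead, need 2 cont bytes. acc=0xF
Byte[3]=A5: continuation. acc=(acc<<6)|0x25=0x3E5
Byte[4]=9C: continuation. acc=(acc<<6)|0x1C=0xF95C
Completed: cp=U+F95C (starts at byte 2)
Byte[5]=F0: 4-byte lead, need 3 cont bytes. acc=0x0
Byte[6]=A6: continuation. acc=(acc<<6)|0x26=0x26
Byte[7]=89: continuation. acc=(acc<<6)|0x09=0x989
Byte[8]=94: continuation. acc=(acc<<6)|0x14=0x26254
Completed: cp=U+26254 (starts at byte 5)
Byte[9]=EC: 3-byte lead, need 2 cont bytes. acc=0xC
Byte[10]=A6: continuation. acc=(acc<<6)|0x26=0x326
Byte[11]=92: continuation. acc=(acc<<6)|0x12=0xC992
Completed: cp=U+C992 (starts at byte 9)
Byte[12]=DB: 2-byte lead, need 1 cont bytes. acc=0x1B
Byte[13]=A4: continuation. acc=(acc<<6)|0x24=0x6E4
Completed: cp=U+06E4 (starts at byte 12)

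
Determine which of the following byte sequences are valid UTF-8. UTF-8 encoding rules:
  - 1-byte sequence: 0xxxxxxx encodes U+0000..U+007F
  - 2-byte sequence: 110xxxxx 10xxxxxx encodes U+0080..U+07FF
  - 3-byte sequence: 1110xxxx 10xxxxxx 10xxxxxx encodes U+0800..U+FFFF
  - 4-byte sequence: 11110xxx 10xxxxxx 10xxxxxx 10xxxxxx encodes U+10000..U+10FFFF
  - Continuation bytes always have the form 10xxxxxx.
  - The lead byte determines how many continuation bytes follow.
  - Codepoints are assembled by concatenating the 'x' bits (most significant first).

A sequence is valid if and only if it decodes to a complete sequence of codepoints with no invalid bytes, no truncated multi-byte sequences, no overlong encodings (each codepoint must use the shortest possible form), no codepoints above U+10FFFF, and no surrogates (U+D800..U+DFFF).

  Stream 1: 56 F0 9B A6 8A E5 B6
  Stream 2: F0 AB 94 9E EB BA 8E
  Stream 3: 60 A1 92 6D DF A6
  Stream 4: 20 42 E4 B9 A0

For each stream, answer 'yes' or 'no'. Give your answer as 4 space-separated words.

Stream 1: error at byte offset 7. INVALID
Stream 2: decodes cleanly. VALID
Stream 3: error at byte offset 1. INVALID
Stream 4: decodes cleanly. VALID

Answer: no yes no yes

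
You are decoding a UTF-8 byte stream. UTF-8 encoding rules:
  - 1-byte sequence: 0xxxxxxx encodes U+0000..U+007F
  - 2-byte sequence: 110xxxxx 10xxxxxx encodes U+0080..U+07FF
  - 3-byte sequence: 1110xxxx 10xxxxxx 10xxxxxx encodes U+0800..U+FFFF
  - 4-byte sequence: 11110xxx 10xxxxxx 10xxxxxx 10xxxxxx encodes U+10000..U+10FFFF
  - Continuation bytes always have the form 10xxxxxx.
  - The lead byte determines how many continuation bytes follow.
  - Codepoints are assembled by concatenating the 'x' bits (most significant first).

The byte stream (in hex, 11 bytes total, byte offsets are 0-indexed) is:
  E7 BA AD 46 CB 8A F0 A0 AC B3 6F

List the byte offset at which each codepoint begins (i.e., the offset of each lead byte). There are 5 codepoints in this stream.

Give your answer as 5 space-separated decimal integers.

Answer: 0 3 4 6 10

Derivation:
Byte[0]=E7: 3-byte lead, need 2 cont bytes. acc=0x7
Byte[1]=BA: continuation. acc=(acc<<6)|0x3A=0x1FA
Byte[2]=AD: continuation. acc=(acc<<6)|0x2D=0x7EAD
Completed: cp=U+7EAD (starts at byte 0)
Byte[3]=46: 1-byte ASCII. cp=U+0046
Byte[4]=CB: 2-byte lead, need 1 cont bytes. acc=0xB
Byte[5]=8A: continuation. acc=(acc<<6)|0x0A=0x2CA
Completed: cp=U+02CA (starts at byte 4)
Byte[6]=F0: 4-byte lead, need 3 cont bytes. acc=0x0
Byte[7]=A0: continuation. acc=(acc<<6)|0x20=0x20
Byte[8]=AC: continuation. acc=(acc<<6)|0x2C=0x82C
Byte[9]=B3: continuation. acc=(acc<<6)|0x33=0x20B33
Completed: cp=U+20B33 (starts at byte 6)
Byte[10]=6F: 1-byte ASCII. cp=U+006F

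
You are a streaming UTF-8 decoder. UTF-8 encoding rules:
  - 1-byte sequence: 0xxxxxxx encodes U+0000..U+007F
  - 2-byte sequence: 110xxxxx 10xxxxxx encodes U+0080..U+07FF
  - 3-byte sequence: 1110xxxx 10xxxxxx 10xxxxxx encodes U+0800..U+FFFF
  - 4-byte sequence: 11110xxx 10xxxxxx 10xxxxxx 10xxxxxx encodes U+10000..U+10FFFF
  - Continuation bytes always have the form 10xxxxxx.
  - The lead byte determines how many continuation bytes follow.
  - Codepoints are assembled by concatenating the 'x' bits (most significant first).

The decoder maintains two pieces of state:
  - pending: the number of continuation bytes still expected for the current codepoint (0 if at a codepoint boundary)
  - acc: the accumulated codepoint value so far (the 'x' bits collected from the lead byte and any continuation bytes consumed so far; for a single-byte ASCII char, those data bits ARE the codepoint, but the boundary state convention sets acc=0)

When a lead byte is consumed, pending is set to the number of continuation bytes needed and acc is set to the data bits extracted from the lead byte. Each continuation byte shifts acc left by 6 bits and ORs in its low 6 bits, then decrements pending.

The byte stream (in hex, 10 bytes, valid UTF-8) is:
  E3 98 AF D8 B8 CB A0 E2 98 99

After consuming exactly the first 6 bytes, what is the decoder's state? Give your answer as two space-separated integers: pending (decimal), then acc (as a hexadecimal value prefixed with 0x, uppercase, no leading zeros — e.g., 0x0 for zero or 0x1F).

Answer: 1 0xB

Derivation:
Byte[0]=E3: 3-byte lead. pending=2, acc=0x3
Byte[1]=98: continuation. acc=(acc<<6)|0x18=0xD8, pending=1
Byte[2]=AF: continuation. acc=(acc<<6)|0x2F=0x362F, pending=0
Byte[3]=D8: 2-byte lead. pending=1, acc=0x18
Byte[4]=B8: continuation. acc=(acc<<6)|0x38=0x638, pending=0
Byte[5]=CB: 2-byte lead. pending=1, acc=0xB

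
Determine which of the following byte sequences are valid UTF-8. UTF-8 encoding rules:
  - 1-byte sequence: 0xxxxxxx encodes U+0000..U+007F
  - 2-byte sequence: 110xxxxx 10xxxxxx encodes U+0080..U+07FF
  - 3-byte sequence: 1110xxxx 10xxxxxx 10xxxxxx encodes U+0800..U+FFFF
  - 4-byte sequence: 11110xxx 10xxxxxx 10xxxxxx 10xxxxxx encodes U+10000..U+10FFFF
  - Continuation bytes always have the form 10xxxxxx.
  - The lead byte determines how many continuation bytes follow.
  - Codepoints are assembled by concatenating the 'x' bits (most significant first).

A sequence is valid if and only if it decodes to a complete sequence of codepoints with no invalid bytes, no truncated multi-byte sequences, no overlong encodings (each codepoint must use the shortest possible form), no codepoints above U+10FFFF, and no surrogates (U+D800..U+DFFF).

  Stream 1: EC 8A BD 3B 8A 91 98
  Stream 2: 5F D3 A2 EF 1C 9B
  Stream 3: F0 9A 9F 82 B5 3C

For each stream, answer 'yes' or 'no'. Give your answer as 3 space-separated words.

Answer: no no no

Derivation:
Stream 1: error at byte offset 4. INVALID
Stream 2: error at byte offset 4. INVALID
Stream 3: error at byte offset 4. INVALID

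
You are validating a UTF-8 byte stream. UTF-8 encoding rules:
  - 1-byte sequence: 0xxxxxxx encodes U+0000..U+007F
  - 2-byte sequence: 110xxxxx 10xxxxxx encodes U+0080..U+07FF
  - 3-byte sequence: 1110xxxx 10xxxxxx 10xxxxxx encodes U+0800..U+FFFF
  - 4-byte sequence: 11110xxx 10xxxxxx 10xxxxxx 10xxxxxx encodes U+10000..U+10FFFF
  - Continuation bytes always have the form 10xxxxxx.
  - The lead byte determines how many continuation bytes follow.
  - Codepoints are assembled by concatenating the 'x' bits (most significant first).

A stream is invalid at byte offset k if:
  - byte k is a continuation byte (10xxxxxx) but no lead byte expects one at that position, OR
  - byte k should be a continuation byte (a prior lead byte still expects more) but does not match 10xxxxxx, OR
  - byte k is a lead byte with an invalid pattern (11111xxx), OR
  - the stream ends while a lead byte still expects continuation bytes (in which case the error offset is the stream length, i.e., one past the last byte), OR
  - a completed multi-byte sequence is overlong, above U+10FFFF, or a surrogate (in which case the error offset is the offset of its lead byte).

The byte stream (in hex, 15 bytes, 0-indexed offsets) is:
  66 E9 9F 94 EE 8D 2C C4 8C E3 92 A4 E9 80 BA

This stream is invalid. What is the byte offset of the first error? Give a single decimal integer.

Answer: 6

Derivation:
Byte[0]=66: 1-byte ASCII. cp=U+0066
Byte[1]=E9: 3-byte lead, need 2 cont bytes. acc=0x9
Byte[2]=9F: continuation. acc=(acc<<6)|0x1F=0x25F
Byte[3]=94: continuation. acc=(acc<<6)|0x14=0x97D4
Completed: cp=U+97D4 (starts at byte 1)
Byte[4]=EE: 3-byte lead, need 2 cont bytes. acc=0xE
Byte[5]=8D: continuation. acc=(acc<<6)|0x0D=0x38D
Byte[6]=2C: expected 10xxxxxx continuation. INVALID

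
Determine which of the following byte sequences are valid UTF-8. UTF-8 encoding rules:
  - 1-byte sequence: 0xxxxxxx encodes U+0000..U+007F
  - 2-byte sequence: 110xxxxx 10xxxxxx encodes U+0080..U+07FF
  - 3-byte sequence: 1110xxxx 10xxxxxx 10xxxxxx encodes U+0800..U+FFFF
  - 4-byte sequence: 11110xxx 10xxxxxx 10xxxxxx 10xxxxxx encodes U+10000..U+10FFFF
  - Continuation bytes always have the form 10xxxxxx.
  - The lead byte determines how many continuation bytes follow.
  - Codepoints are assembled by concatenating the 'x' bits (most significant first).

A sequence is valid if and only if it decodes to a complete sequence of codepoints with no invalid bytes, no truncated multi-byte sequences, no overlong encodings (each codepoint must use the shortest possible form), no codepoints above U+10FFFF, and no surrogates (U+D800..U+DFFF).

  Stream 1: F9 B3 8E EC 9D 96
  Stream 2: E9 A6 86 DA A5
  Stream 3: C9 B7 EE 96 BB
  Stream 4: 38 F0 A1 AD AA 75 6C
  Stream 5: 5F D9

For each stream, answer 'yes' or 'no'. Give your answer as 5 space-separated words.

Stream 1: error at byte offset 0. INVALID
Stream 2: decodes cleanly. VALID
Stream 3: decodes cleanly. VALID
Stream 4: decodes cleanly. VALID
Stream 5: error at byte offset 2. INVALID

Answer: no yes yes yes no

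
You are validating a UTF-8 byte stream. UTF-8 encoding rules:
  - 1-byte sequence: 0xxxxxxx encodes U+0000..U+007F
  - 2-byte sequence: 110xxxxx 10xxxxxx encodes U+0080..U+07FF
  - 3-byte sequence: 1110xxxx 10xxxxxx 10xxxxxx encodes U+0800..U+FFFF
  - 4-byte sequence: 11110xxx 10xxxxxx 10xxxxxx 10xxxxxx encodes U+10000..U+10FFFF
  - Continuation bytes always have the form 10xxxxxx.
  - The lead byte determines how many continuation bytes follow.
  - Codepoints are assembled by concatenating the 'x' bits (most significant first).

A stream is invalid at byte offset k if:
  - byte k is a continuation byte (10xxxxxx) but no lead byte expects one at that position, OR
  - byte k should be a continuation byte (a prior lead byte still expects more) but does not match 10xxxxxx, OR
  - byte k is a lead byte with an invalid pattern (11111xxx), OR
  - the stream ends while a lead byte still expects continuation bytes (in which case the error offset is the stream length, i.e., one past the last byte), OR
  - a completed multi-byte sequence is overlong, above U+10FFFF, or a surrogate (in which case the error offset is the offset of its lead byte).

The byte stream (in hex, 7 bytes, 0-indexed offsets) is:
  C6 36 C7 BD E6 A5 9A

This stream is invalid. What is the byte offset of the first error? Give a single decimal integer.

Answer: 1

Derivation:
Byte[0]=C6: 2-byte lead, need 1 cont bytes. acc=0x6
Byte[1]=36: expected 10xxxxxx continuation. INVALID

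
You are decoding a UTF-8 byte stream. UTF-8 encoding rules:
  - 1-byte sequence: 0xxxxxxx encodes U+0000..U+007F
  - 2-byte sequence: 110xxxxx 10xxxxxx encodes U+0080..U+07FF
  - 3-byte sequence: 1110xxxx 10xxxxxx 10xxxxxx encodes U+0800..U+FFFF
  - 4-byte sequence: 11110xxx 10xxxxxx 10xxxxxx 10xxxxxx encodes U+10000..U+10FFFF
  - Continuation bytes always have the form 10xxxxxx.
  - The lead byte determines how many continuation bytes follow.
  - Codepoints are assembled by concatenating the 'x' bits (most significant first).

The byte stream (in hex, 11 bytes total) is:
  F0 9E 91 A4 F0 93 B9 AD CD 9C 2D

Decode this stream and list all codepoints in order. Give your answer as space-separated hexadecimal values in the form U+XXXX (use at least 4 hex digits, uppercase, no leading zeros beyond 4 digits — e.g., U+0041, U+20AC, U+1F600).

Answer: U+1E464 U+13E6D U+035C U+002D

Derivation:
Byte[0]=F0: 4-byte lead, need 3 cont bytes. acc=0x0
Byte[1]=9E: continuation. acc=(acc<<6)|0x1E=0x1E
Byte[2]=91: continuation. acc=(acc<<6)|0x11=0x791
Byte[3]=A4: continuation. acc=(acc<<6)|0x24=0x1E464
Completed: cp=U+1E464 (starts at byte 0)
Byte[4]=F0: 4-byte lead, need 3 cont bytes. acc=0x0
Byte[5]=93: continuation. acc=(acc<<6)|0x13=0x13
Byte[6]=B9: continuation. acc=(acc<<6)|0x39=0x4F9
Byte[7]=AD: continuation. acc=(acc<<6)|0x2D=0x13E6D
Completed: cp=U+13E6D (starts at byte 4)
Byte[8]=CD: 2-byte lead, need 1 cont bytes. acc=0xD
Byte[9]=9C: continuation. acc=(acc<<6)|0x1C=0x35C
Completed: cp=U+035C (starts at byte 8)
Byte[10]=2D: 1-byte ASCII. cp=U+002D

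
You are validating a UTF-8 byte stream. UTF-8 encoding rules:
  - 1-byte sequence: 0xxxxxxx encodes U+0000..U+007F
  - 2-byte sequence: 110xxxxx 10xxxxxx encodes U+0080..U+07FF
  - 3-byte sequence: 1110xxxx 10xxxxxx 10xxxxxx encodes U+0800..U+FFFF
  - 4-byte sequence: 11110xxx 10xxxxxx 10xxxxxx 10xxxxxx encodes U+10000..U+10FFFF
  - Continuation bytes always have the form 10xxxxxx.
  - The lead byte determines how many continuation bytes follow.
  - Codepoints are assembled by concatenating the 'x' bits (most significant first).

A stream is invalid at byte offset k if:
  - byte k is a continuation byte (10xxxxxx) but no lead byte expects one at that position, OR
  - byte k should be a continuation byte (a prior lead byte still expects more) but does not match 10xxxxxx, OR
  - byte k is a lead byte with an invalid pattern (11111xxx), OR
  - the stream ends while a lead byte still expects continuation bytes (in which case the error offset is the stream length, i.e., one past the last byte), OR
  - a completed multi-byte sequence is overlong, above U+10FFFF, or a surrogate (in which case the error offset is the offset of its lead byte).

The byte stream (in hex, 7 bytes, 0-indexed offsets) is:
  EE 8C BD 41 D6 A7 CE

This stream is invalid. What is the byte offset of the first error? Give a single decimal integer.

Answer: 7

Derivation:
Byte[0]=EE: 3-byte lead, need 2 cont bytes. acc=0xE
Byte[1]=8C: continuation. acc=(acc<<6)|0x0C=0x38C
Byte[2]=BD: continuation. acc=(acc<<6)|0x3D=0xE33D
Completed: cp=U+E33D (starts at byte 0)
Byte[3]=41: 1-byte ASCII. cp=U+0041
Byte[4]=D6: 2-byte lead, need 1 cont bytes. acc=0x16
Byte[5]=A7: continuation. acc=(acc<<6)|0x27=0x5A7
Completed: cp=U+05A7 (starts at byte 4)
Byte[6]=CE: 2-byte lead, need 1 cont bytes. acc=0xE
Byte[7]: stream ended, expected continuation. INVALID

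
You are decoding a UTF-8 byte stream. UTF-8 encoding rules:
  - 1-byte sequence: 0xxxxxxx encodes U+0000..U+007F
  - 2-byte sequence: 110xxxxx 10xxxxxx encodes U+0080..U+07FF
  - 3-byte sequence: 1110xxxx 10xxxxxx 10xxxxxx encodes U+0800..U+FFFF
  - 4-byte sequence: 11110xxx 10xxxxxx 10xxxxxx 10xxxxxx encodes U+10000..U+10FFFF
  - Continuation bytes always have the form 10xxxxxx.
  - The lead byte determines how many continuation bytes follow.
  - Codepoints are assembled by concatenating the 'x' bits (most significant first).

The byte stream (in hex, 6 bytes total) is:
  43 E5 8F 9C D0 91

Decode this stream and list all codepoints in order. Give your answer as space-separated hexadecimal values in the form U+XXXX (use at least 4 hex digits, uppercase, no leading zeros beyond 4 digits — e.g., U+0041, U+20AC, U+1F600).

Byte[0]=43: 1-byte ASCII. cp=U+0043
Byte[1]=E5: 3-byte lead, need 2 cont bytes. acc=0x5
Byte[2]=8F: continuation. acc=(acc<<6)|0x0F=0x14F
Byte[3]=9C: continuation. acc=(acc<<6)|0x1C=0x53DC
Completed: cp=U+53DC (starts at byte 1)
Byte[4]=D0: 2-byte lead, need 1 cont bytes. acc=0x10
Byte[5]=91: continuation. acc=(acc<<6)|0x11=0x411
Completed: cp=U+0411 (starts at byte 4)

Answer: U+0043 U+53DC U+0411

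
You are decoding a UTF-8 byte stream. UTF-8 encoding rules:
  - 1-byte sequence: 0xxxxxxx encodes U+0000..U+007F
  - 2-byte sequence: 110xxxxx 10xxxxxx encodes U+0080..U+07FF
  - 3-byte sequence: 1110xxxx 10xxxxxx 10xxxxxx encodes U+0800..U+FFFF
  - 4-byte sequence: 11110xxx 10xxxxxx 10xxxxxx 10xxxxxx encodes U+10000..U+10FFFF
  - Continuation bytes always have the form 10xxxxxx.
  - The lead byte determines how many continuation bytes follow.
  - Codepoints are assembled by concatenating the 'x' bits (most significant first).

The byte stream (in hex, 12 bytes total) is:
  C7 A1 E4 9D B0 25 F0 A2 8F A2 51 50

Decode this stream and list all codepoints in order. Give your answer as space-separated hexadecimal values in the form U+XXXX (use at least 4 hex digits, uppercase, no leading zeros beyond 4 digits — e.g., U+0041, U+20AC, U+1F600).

Byte[0]=C7: 2-byte lead, need 1 cont bytes. acc=0x7
Byte[1]=A1: continuation. acc=(acc<<6)|0x21=0x1E1
Completed: cp=U+01E1 (starts at byte 0)
Byte[2]=E4: 3-byte lead, need 2 cont bytes. acc=0x4
Byte[3]=9D: continuation. acc=(acc<<6)|0x1D=0x11D
Byte[4]=B0: continuation. acc=(acc<<6)|0x30=0x4770
Completed: cp=U+4770 (starts at byte 2)
Byte[5]=25: 1-byte ASCII. cp=U+0025
Byte[6]=F0: 4-byte lead, need 3 cont bytes. acc=0x0
Byte[7]=A2: continuation. acc=(acc<<6)|0x22=0x22
Byte[8]=8F: continuation. acc=(acc<<6)|0x0F=0x88F
Byte[9]=A2: continuation. acc=(acc<<6)|0x22=0x223E2
Completed: cp=U+223E2 (starts at byte 6)
Byte[10]=51: 1-byte ASCII. cp=U+0051
Byte[11]=50: 1-byte ASCII. cp=U+0050

Answer: U+01E1 U+4770 U+0025 U+223E2 U+0051 U+0050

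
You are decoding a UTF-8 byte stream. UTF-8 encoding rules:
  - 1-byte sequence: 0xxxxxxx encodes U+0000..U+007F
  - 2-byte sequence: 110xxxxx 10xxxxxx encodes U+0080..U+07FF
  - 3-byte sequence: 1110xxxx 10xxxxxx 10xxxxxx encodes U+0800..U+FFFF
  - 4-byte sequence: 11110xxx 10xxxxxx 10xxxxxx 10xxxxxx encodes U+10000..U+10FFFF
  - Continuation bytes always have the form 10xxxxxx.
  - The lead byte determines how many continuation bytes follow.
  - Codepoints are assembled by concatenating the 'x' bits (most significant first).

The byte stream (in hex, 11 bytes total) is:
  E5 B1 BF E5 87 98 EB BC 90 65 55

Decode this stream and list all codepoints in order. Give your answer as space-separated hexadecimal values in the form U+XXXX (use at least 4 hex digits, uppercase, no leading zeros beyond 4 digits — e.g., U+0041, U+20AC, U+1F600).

Answer: U+5C7F U+51D8 U+BF10 U+0065 U+0055

Derivation:
Byte[0]=E5: 3-byte lead, need 2 cont bytes. acc=0x5
Byte[1]=B1: continuation. acc=(acc<<6)|0x31=0x171
Byte[2]=BF: continuation. acc=(acc<<6)|0x3F=0x5C7F
Completed: cp=U+5C7F (starts at byte 0)
Byte[3]=E5: 3-byte lead, need 2 cont bytes. acc=0x5
Byte[4]=87: continuation. acc=(acc<<6)|0x07=0x147
Byte[5]=98: continuation. acc=(acc<<6)|0x18=0x51D8
Completed: cp=U+51D8 (starts at byte 3)
Byte[6]=EB: 3-byte lead, need 2 cont bytes. acc=0xB
Byte[7]=BC: continuation. acc=(acc<<6)|0x3C=0x2FC
Byte[8]=90: continuation. acc=(acc<<6)|0x10=0xBF10
Completed: cp=U+BF10 (starts at byte 6)
Byte[9]=65: 1-byte ASCII. cp=U+0065
Byte[10]=55: 1-byte ASCII. cp=U+0055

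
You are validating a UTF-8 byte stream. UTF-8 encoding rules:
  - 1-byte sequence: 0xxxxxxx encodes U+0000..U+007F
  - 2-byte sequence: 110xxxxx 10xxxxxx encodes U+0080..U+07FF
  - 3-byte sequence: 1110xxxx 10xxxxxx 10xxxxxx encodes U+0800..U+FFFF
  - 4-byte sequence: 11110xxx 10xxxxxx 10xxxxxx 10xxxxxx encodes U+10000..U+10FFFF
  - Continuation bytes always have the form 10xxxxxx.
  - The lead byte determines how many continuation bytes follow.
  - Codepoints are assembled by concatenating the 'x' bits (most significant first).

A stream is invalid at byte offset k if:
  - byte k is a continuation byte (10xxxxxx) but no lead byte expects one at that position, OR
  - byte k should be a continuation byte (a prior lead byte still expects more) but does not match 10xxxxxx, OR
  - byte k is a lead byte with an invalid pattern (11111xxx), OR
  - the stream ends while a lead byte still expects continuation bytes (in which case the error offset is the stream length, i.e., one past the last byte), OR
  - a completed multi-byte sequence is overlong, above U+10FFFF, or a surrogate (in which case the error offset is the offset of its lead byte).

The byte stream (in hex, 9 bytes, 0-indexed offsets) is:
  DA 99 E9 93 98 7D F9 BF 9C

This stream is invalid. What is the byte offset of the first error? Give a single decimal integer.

Byte[0]=DA: 2-byte lead, need 1 cont bytes. acc=0x1A
Byte[1]=99: continuation. acc=(acc<<6)|0x19=0x699
Completed: cp=U+0699 (starts at byte 0)
Byte[2]=E9: 3-byte lead, need 2 cont bytes. acc=0x9
Byte[3]=93: continuation. acc=(acc<<6)|0x13=0x253
Byte[4]=98: continuation. acc=(acc<<6)|0x18=0x94D8
Completed: cp=U+94D8 (starts at byte 2)
Byte[5]=7D: 1-byte ASCII. cp=U+007D
Byte[6]=F9: INVALID lead byte (not 0xxx/110x/1110/11110)

Answer: 6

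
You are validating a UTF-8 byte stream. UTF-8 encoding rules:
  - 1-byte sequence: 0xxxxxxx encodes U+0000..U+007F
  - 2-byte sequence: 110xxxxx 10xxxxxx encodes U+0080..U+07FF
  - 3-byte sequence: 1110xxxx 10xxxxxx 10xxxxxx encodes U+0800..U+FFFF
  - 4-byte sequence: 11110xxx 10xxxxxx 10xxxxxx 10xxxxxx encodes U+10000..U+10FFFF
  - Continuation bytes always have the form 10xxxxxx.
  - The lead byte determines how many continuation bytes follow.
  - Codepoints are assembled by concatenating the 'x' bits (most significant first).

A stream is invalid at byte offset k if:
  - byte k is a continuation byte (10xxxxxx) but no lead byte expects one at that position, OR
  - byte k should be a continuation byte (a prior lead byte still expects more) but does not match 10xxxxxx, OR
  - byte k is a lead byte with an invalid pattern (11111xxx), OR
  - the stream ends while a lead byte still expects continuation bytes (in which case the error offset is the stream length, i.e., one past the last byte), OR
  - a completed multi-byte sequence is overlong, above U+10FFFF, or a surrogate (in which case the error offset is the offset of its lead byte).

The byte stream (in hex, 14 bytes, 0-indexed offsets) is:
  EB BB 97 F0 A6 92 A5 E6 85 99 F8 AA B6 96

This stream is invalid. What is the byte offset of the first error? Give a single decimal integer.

Byte[0]=EB: 3-byte lead, need 2 cont bytes. acc=0xB
Byte[1]=BB: continuation. acc=(acc<<6)|0x3B=0x2FB
Byte[2]=97: continuation. acc=(acc<<6)|0x17=0xBED7
Completed: cp=U+BED7 (starts at byte 0)
Byte[3]=F0: 4-byte lead, need 3 cont bytes. acc=0x0
Byte[4]=A6: continuation. acc=(acc<<6)|0x26=0x26
Byte[5]=92: continuation. acc=(acc<<6)|0x12=0x992
Byte[6]=A5: continuation. acc=(acc<<6)|0x25=0x264A5
Completed: cp=U+264A5 (starts at byte 3)
Byte[7]=E6: 3-byte lead, need 2 cont bytes. acc=0x6
Byte[8]=85: continuation. acc=(acc<<6)|0x05=0x185
Byte[9]=99: continuation. acc=(acc<<6)|0x19=0x6159
Completed: cp=U+6159 (starts at byte 7)
Byte[10]=F8: INVALID lead byte (not 0xxx/110x/1110/11110)

Answer: 10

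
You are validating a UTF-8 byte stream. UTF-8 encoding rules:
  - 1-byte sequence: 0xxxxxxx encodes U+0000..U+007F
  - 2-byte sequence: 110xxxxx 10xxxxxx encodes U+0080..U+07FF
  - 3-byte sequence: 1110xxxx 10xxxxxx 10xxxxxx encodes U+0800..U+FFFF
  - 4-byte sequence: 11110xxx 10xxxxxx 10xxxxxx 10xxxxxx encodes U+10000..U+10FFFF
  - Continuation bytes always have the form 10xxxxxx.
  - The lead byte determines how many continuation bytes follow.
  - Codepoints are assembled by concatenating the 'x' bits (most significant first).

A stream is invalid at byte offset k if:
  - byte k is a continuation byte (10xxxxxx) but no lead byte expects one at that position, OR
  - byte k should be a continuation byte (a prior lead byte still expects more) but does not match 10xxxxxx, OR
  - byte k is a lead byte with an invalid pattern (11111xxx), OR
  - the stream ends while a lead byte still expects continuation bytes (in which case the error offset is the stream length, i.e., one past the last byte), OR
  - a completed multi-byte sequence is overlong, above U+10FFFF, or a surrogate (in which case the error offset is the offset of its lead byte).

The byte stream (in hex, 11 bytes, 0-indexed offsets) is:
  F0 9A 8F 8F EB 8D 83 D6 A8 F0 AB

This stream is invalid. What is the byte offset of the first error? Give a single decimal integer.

Byte[0]=F0: 4-byte lead, need 3 cont bytes. acc=0x0
Byte[1]=9A: continuation. acc=(acc<<6)|0x1A=0x1A
Byte[2]=8F: continuation. acc=(acc<<6)|0x0F=0x68F
Byte[3]=8F: continuation. acc=(acc<<6)|0x0F=0x1A3CF
Completed: cp=U+1A3CF (starts at byte 0)
Byte[4]=EB: 3-byte lead, need 2 cont bytes. acc=0xB
Byte[5]=8D: continuation. acc=(acc<<6)|0x0D=0x2CD
Byte[6]=83: continuation. acc=(acc<<6)|0x03=0xB343
Completed: cp=U+B343 (starts at byte 4)
Byte[7]=D6: 2-byte lead, need 1 cont bytes. acc=0x16
Byte[8]=A8: continuation. acc=(acc<<6)|0x28=0x5A8
Completed: cp=U+05A8 (starts at byte 7)
Byte[9]=F0: 4-byte lead, need 3 cont bytes. acc=0x0
Byte[10]=AB: continuation. acc=(acc<<6)|0x2B=0x2B
Byte[11]: stream ended, expected continuation. INVALID

Answer: 11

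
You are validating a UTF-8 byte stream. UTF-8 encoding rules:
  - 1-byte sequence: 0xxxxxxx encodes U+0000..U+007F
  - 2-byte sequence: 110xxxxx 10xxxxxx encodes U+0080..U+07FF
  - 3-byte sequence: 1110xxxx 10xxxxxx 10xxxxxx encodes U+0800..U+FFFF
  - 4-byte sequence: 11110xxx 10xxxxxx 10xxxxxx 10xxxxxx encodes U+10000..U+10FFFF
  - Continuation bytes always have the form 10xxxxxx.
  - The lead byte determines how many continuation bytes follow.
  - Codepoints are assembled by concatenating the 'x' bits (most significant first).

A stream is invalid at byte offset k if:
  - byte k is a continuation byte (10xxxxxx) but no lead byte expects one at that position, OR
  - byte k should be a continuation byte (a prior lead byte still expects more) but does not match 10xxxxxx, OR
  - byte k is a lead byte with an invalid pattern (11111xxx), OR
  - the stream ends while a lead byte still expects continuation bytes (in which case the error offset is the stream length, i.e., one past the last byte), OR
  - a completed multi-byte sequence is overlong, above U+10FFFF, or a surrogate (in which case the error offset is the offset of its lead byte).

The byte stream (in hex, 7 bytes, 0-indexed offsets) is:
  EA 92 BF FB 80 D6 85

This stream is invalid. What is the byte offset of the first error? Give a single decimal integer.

Answer: 3

Derivation:
Byte[0]=EA: 3-byte lead, need 2 cont bytes. acc=0xA
Byte[1]=92: continuation. acc=(acc<<6)|0x12=0x292
Byte[2]=BF: continuation. acc=(acc<<6)|0x3F=0xA4BF
Completed: cp=U+A4BF (starts at byte 0)
Byte[3]=FB: INVALID lead byte (not 0xxx/110x/1110/11110)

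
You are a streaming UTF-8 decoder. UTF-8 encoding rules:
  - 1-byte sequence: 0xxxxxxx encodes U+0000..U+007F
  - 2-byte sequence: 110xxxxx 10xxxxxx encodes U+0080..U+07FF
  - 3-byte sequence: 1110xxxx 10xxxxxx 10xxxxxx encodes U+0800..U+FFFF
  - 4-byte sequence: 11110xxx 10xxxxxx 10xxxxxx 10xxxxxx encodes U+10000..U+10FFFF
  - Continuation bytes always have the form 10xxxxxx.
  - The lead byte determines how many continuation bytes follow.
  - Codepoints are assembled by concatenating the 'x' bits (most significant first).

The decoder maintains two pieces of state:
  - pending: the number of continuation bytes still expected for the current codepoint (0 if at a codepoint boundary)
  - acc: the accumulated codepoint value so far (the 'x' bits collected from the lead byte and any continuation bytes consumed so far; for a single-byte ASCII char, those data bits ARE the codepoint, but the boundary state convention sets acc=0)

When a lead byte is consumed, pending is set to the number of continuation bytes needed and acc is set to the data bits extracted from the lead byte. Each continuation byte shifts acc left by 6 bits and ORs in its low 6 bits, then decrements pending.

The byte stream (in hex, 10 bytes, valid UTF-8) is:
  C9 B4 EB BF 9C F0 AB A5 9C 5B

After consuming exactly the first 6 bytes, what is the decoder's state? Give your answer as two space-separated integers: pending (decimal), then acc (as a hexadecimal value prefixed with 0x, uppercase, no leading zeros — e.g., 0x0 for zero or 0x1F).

Answer: 3 0x0

Derivation:
Byte[0]=C9: 2-byte lead. pending=1, acc=0x9
Byte[1]=B4: continuation. acc=(acc<<6)|0x34=0x274, pending=0
Byte[2]=EB: 3-byte lead. pending=2, acc=0xB
Byte[3]=BF: continuation. acc=(acc<<6)|0x3F=0x2FF, pending=1
Byte[4]=9C: continuation. acc=(acc<<6)|0x1C=0xBFDC, pending=0
Byte[5]=F0: 4-byte lead. pending=3, acc=0x0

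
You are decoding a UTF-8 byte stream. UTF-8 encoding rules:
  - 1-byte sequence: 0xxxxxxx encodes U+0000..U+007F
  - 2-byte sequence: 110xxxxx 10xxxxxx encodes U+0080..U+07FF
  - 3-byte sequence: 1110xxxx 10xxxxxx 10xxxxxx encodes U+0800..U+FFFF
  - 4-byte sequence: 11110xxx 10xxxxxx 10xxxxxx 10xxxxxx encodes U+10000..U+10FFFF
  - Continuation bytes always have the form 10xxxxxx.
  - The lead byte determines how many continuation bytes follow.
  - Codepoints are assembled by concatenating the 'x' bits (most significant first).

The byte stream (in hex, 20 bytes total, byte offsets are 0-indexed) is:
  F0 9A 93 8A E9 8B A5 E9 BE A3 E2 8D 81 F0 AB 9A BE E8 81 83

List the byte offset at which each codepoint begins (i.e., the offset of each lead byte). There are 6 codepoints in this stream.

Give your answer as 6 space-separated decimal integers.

Answer: 0 4 7 10 13 17

Derivation:
Byte[0]=F0: 4-byte lead, need 3 cont bytes. acc=0x0
Byte[1]=9A: continuation. acc=(acc<<6)|0x1A=0x1A
Byte[2]=93: continuation. acc=(acc<<6)|0x13=0x693
Byte[3]=8A: continuation. acc=(acc<<6)|0x0A=0x1A4CA
Completed: cp=U+1A4CA (starts at byte 0)
Byte[4]=E9: 3-byte lead, need 2 cont bytes. acc=0x9
Byte[5]=8B: continuation. acc=(acc<<6)|0x0B=0x24B
Byte[6]=A5: continuation. acc=(acc<<6)|0x25=0x92E5
Completed: cp=U+92E5 (starts at byte 4)
Byte[7]=E9: 3-byte lead, need 2 cont bytes. acc=0x9
Byte[8]=BE: continuation. acc=(acc<<6)|0x3E=0x27E
Byte[9]=A3: continuation. acc=(acc<<6)|0x23=0x9FA3
Completed: cp=U+9FA3 (starts at byte 7)
Byte[10]=E2: 3-byte lead, need 2 cont bytes. acc=0x2
Byte[11]=8D: continuation. acc=(acc<<6)|0x0D=0x8D
Byte[12]=81: continuation. acc=(acc<<6)|0x01=0x2341
Completed: cp=U+2341 (starts at byte 10)
Byte[13]=F0: 4-byte lead, need 3 cont bytes. acc=0x0
Byte[14]=AB: continuation. acc=(acc<<6)|0x2B=0x2B
Byte[15]=9A: continuation. acc=(acc<<6)|0x1A=0xADA
Byte[16]=BE: continuation. acc=(acc<<6)|0x3E=0x2B6BE
Completed: cp=U+2B6BE (starts at byte 13)
Byte[17]=E8: 3-byte lead, need 2 cont bytes. acc=0x8
Byte[18]=81: continuation. acc=(acc<<6)|0x01=0x201
Byte[19]=83: continuation. acc=(acc<<6)|0x03=0x8043
Completed: cp=U+8043 (starts at byte 17)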